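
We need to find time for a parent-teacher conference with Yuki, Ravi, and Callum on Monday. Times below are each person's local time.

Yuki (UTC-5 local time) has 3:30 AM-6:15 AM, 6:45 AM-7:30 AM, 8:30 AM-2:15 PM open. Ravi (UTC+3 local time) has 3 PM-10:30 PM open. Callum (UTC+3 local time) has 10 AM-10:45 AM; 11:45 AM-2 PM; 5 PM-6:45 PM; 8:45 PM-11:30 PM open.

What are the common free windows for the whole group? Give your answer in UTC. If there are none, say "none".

Yuki in UTC: 08:30-11:15, 11:45-12:30, 13:30-19:15 (add 5h to convert from UTC-5).
Ravi in UTC: 12:00-19:30 (subtract 3h to convert from UTC+3).
Callum in UTC: 07:00-07:45, 08:45-11:00, 14:00-15:45, 17:45-20:30 (subtract 3h to convert from UTC+3).
Yuki ∩ Ravi: 12:00-12:30, 13:30-19:15.
Yuki ∩ Ravi ∩ Callum: 14:00-15:45, 17:45-19:15.
Those are the intersection windows.

14:00-15:45, 17:45-19:15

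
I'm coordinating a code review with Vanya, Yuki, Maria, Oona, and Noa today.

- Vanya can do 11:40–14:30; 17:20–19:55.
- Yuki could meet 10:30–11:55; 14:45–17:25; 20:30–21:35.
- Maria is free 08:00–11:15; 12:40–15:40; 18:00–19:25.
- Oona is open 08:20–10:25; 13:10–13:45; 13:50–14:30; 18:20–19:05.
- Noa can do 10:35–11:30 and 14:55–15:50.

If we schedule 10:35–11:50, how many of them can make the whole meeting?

Yuki can make the full 10:35-11:50 slot — that's 1.

1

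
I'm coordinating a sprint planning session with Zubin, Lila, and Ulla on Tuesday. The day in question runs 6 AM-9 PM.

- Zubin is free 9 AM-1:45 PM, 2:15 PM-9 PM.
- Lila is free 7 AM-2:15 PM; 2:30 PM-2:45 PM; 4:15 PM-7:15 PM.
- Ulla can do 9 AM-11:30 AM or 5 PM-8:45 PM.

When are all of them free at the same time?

09:00-11:30, 17:00-19:15

Zubin ∩ Lila: 09:00-13:45, 14:30-14:45, 16:15-19:15.
Zubin ∩ Lila ∩ Ulla: 09:00-11:30, 17:00-19:15.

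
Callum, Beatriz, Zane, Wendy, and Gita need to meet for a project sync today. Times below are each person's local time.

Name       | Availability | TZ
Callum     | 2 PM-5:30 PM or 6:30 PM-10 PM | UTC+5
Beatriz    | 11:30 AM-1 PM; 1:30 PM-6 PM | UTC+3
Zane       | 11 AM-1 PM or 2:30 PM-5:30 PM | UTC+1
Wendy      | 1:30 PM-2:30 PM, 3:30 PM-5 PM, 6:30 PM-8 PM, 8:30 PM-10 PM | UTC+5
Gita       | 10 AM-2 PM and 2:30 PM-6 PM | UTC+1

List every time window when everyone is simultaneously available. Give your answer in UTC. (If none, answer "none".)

Callum in UTC: 09:00-12:30, 13:30-17:00 (subtract 5h to convert from UTC+5).
Beatriz in UTC: 08:30-10:00, 10:30-15:00 (subtract 3h to convert from UTC+3).
Zane in UTC: 10:00-12:00, 13:30-16:30 (subtract 1h to convert from UTC+1).
Wendy in UTC: 08:30-09:30, 10:30-12:00, 13:30-15:00, 15:30-17:00 (subtract 5h to convert from UTC+5).
Gita in UTC: 09:00-13:00, 13:30-17:00 (subtract 1h to convert from UTC+1).
Callum ∩ Beatriz: 09:00-10:00, 10:30-12:30, 13:30-15:00.
Callum ∩ Beatriz ∩ Zane: 10:30-12:00, 13:30-15:00.
Callum ∩ Beatriz ∩ Zane ∩ Wendy: 10:30-12:00, 13:30-15:00.
Callum ∩ Beatriz ∩ Zane ∩ Wendy ∩ Gita: 10:30-12:00, 13:30-15:00.

10:30-12:00, 13:30-15:00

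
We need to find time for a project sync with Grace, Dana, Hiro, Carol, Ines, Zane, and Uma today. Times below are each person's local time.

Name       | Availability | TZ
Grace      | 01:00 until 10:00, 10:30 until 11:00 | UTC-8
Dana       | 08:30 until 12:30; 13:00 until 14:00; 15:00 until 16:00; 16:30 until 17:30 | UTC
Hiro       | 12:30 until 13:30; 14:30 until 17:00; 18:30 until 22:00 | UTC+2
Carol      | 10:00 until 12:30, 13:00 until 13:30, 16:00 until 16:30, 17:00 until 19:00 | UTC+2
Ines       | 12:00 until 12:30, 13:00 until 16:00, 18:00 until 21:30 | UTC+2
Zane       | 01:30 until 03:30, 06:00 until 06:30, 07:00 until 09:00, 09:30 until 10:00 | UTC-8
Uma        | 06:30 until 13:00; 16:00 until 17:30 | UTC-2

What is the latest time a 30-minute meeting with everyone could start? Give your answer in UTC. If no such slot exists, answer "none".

11:00

Grace in UTC: 09:00-18:00, 18:30-19:00 (add 8h to convert from UTC-8).
Dana in UTC: 08:30-12:30, 13:00-14:00, 15:00-16:00, 16:30-17:30.
Hiro in UTC: 10:30-11:30, 12:30-15:00, 16:30-20:00 (subtract 2h to convert from UTC+2).
Carol in UTC: 08:00-10:30, 11:00-11:30, 14:00-14:30, 15:00-17:00 (subtract 2h to convert from UTC+2).
Ines in UTC: 10:00-10:30, 11:00-14:00, 16:00-19:30 (subtract 2h to convert from UTC+2).
Zane in UTC: 09:30-11:30, 14:00-14:30, 15:00-17:00, 17:30-18:00 (add 8h to convert from UTC-8).
Uma in UTC: 08:30-15:00, 18:00-19:30 (add 2h to convert from UTC-2).
Grace ∩ Dana: 09:00-12:30, 13:00-14:00, 15:00-16:00, 16:30-17:30.
Grace ∩ Dana ∩ Hiro: 10:30-11:30, 13:00-14:00, 16:30-17:30.
Grace ∩ Dana ∩ Hiro ∩ Carol: 11:00-11:30, 16:30-17:00.
Grace ∩ Dana ∩ Hiro ∩ Carol ∩ Ines: 11:00-11:30, 16:30-17:00.
Grace ∩ Dana ∩ Hiro ∩ Carol ∩ Ines ∩ Zane: 11:00-11:30, 16:30-17:00.
Grace ∩ Dana ∩ Hiro ∩ Carol ∩ Ines ∩ Zane ∩ Uma: 11:00-11:30.
So the common availability across everyone is 11:00-11:30.
The last common window of at least 30 minutes is 11:00-11:30; a 30-minute meeting can start as late as 11:00 and still end by 11:30.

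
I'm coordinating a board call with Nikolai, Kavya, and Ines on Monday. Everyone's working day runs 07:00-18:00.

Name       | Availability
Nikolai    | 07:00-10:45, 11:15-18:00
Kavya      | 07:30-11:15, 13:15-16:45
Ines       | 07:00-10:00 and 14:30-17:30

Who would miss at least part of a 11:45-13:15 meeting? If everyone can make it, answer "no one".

Ines, Kavya

Nikolai: free for 11:45-13:15. Kavya: not fully free for 11:45-13:15. Ines: not fully free for 11:45-13:15.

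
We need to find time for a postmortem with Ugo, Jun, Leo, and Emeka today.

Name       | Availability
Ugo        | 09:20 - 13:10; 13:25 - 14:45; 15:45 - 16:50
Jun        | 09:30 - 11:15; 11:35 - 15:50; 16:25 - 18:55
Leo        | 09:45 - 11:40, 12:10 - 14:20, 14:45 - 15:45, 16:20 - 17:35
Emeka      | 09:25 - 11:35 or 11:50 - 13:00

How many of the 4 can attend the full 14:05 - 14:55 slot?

1

Jun can make the full 14:05-14:55 slot — that's 1.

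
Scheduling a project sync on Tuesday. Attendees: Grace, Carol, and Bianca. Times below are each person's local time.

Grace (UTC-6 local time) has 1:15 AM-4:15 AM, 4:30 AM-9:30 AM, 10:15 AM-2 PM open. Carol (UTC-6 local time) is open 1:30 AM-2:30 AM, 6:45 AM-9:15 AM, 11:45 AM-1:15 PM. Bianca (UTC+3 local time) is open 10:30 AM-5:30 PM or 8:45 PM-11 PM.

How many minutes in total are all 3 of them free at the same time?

Grace in UTC: 07:15-10:15, 10:30-15:30, 16:15-20:00 (add 6h to convert from UTC-6).
Carol in UTC: 07:30-08:30, 12:45-15:15, 17:45-19:15 (add 6h to convert from UTC-6).
Bianca in UTC: 07:30-14:30, 17:45-20:00 (subtract 3h to convert from UTC+3).
Grace ∩ Carol: 07:30-08:30, 12:45-15:15, 17:45-19:15.
Grace ∩ Carol ∩ Bianca: 07:30-08:30, 12:45-14:30, 17:45-19:15.
Summing the common windows: 60 + 105 + 90 = 255 minutes.

255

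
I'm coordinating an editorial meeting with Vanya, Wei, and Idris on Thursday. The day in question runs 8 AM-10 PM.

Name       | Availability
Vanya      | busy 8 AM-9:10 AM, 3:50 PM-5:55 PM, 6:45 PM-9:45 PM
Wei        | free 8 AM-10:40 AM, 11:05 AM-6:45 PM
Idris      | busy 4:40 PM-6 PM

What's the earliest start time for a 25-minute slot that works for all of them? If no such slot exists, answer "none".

09:10

Vanya free: 09:10-15:50, 17:55-18:45, 21:45-22:00 (invert busy blocks within the working day).
Wei free: 08:00-10:40, 11:05-18:45.
Idris free: 08:00-16:40, 18:00-22:00 (invert busy blocks within the working day).
Vanya ∩ Wei: 09:10-10:40, 11:05-15:50, 17:55-18:45.
Vanya ∩ Wei ∩ Idris: 09:10-10:40, 11:05-15:50, 18:00-18:45.
The first common window of at least 25 minutes is 09:10-10:40, so the earliest start is 09:10.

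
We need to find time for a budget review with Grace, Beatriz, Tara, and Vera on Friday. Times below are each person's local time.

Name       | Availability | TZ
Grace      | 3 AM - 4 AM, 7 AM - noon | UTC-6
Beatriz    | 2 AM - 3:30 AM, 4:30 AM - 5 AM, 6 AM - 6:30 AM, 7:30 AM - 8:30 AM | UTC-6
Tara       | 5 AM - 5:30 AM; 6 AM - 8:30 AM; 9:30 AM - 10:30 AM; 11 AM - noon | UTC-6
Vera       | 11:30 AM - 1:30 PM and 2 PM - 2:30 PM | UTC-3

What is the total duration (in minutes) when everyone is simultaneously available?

Grace in UTC: 09:00-10:00, 13:00-18:00 (add 6h to convert from UTC-6).
Beatriz in UTC: 08:00-09:30, 10:30-11:00, 12:00-12:30, 13:30-14:30 (add 6h to convert from UTC-6).
Tara in UTC: 11:00-11:30, 12:00-14:30, 15:30-16:30, 17:00-18:00 (add 6h to convert from UTC-6).
Vera in UTC: 14:30-16:30, 17:00-17:30 (add 3h to convert from UTC-3).
Grace ∩ Beatriz: 09:00-09:30, 13:30-14:30.
Grace ∩ Beatriz ∩ Tara: 13:30-14:30.
Grace ∩ Beatriz ∩ Tara ∩ Vera: ∅.
There is no time when everyone is free.
There is no common window, so the total is 0 minutes.

0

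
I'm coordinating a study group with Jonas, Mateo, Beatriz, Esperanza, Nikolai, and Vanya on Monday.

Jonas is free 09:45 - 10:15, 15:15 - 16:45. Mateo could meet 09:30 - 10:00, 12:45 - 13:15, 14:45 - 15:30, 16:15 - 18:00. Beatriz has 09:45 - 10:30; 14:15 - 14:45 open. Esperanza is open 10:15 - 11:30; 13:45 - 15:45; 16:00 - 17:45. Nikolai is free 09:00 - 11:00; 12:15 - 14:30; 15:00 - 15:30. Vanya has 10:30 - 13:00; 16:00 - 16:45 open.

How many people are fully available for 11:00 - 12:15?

Vanya can make the full 11:00-12:15 slot — that's 1.

1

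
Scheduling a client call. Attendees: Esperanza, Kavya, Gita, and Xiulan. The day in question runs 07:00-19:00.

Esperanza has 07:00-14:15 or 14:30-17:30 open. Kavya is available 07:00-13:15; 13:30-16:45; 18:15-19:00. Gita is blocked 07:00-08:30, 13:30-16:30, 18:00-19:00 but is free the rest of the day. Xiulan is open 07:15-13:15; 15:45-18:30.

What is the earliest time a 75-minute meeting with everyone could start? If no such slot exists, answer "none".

Esperanza free: 07:00-14:15, 14:30-17:30.
Kavya free: 07:00-13:15, 13:30-16:45, 18:15-19:00.
Gita free: 08:30-13:30, 16:30-18:00 (invert busy blocks within the working day).
Xiulan free: 07:15-13:15, 15:45-18:30.
Esperanza ∩ Kavya: 07:00-13:15, 13:30-14:15, 14:30-16:45.
Esperanza ∩ Kavya ∩ Gita: 08:30-13:15, 16:30-16:45.
Esperanza ∩ Kavya ∩ Gita ∩ Xiulan: 08:30-13:15, 16:30-16:45.
The first common window of at least 75 minutes is 08:30-13:15, so the earliest start is 08:30.

08:30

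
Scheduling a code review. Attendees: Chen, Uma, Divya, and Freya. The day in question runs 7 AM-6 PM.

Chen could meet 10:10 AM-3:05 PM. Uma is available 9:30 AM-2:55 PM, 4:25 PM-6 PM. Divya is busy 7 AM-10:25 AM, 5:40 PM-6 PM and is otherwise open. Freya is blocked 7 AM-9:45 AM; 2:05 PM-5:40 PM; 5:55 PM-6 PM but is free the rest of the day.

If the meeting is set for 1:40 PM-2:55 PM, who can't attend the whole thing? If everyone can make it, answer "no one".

Chen free: 10:10-15:05.
Uma free: 09:30-14:55, 16:25-18:00.
Divya free: 10:25-17:40 (invert busy blocks within the working day).
Freya free: 09:45-14:05, 17:40-17:55 (invert busy blocks within the working day).
Chen: free for 13:40-14:55. Uma: free for 13:40-14:55. Divya: free for 13:40-14:55. Freya: not fully free for 13:40-14:55.

Freya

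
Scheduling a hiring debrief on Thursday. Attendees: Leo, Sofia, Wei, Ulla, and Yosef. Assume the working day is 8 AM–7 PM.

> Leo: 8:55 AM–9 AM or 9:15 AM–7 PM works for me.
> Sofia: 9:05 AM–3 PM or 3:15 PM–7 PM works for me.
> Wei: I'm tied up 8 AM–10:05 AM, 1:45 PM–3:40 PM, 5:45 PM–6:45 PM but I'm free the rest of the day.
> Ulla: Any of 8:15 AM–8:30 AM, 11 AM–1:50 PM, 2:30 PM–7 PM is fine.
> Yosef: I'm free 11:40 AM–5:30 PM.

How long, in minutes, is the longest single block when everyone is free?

125

Leo free: 08:55-09:00, 09:15-19:00.
Sofia free: 09:05-15:00, 15:15-19:00.
Wei free: 10:05-13:45, 15:40-17:45, 18:45-19:00 (invert busy blocks within the working day).
Ulla free: 08:15-08:30, 11:00-13:50, 14:30-19:00.
Yosef free: 11:40-17:30.
Leo ∩ Sofia: 09:15-15:00, 15:15-19:00.
Leo ∩ Sofia ∩ Wei: 10:05-13:45, 15:40-17:45, 18:45-19:00.
Leo ∩ Sofia ∩ Wei ∩ Ulla: 11:00-13:45, 15:40-17:45, 18:45-19:00.
Leo ∩ Sofia ∩ Wei ∩ Ulla ∩ Yosef: 11:40-13:45, 15:40-17:30.
The longest is 11:40-13:45 at 125 minutes.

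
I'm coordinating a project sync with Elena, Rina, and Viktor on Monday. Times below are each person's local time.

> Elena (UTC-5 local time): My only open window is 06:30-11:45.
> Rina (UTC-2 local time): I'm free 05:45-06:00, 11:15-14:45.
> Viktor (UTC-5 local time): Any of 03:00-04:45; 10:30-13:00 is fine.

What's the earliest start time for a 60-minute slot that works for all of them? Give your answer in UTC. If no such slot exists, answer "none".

Elena in UTC: 11:30-16:45 (add 5h to convert from UTC-5).
Rina in UTC: 07:45-08:00, 13:15-16:45 (add 2h to convert from UTC-2).
Viktor in UTC: 08:00-09:45, 15:30-18:00 (add 5h to convert from UTC-5).
Elena ∩ Rina: 13:15-16:45.
Elena ∩ Rina ∩ Viktor: 15:30-16:45.
The first common window of at least 60 minutes is 15:30-16:45, so the earliest start is 15:30.

15:30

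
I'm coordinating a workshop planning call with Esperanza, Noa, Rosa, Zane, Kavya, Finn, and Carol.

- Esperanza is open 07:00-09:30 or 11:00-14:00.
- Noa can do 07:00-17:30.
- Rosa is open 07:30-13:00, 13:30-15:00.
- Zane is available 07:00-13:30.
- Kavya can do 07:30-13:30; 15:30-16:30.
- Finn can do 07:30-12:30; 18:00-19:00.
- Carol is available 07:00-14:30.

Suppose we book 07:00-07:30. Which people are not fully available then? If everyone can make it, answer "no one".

Esperanza: free for 07:00-07:30. Noa: free for 07:00-07:30. Rosa: not fully free for 07:00-07:30. Zane: free for 07:00-07:30. Kavya: not fully free for 07:00-07:30. Finn: not fully free for 07:00-07:30. Carol: free for 07:00-07:30.

Finn, Kavya, Rosa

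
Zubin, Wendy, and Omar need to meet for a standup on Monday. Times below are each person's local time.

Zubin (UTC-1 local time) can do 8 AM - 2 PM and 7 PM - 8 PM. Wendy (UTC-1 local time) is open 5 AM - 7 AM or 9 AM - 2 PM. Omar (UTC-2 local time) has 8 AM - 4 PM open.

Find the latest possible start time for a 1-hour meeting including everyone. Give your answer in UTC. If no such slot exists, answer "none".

Zubin in UTC: 09:00-15:00, 20:00-21:00 (add 1h to convert from UTC-1).
Wendy in UTC: 06:00-08:00, 10:00-15:00 (add 1h to convert from UTC-1).
Omar in UTC: 10:00-18:00 (add 2h to convert from UTC-2).
Zubin ∩ Wendy: 10:00-15:00.
Zubin ∩ Wendy ∩ Omar: 10:00-15:00.
The last common window of at least 60 minutes is 10:00-15:00; a 60-minute meeting can start as late as 14:00 and still end by 15:00.

14:00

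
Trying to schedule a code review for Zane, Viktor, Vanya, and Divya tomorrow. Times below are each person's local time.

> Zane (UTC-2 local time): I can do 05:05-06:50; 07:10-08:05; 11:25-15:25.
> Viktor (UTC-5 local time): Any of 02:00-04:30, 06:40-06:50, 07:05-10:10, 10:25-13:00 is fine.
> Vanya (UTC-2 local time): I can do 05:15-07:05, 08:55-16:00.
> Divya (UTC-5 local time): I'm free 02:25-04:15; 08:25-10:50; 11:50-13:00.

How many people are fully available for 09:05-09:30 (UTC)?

1

Zane in UTC: 07:05-08:50, 09:10-10:05, 13:25-17:25 (add 2h to convert from UTC-2).
Viktor in UTC: 07:00-09:30, 11:40-11:50, 12:05-15:10, 15:25-18:00 (add 5h to convert from UTC-5).
Vanya in UTC: 07:15-09:05, 10:55-18:00 (add 2h to convert from UTC-2).
Divya in UTC: 07:25-09:15, 13:25-15:50, 16:50-18:00 (add 5h to convert from UTC-5).
Viktor can make the full 09:05-09:30 slot — that's 1.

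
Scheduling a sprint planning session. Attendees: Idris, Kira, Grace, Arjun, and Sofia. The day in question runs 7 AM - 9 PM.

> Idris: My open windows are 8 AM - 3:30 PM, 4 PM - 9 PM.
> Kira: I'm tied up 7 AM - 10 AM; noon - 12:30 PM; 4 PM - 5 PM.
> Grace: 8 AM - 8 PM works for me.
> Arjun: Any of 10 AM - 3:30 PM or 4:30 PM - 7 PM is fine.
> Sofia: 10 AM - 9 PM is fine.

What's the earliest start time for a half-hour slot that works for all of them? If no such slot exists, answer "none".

Idris free: 08:00-15:30, 16:00-21:00.
Kira free: 10:00-12:00, 12:30-16:00, 17:00-21:00 (invert busy blocks within the working day).
Grace free: 08:00-20:00.
Arjun free: 10:00-15:30, 16:30-19:00.
Sofia free: 10:00-21:00.
Idris ∩ Kira: 10:00-12:00, 12:30-15:30, 17:00-21:00.
Idris ∩ Kira ∩ Grace: 10:00-12:00, 12:30-15:30, 17:00-20:00.
Idris ∩ Kira ∩ Grace ∩ Arjun: 10:00-12:00, 12:30-15:30, 17:00-19:00.
Idris ∩ Kira ∩ Grace ∩ Arjun ∩ Sofia: 10:00-12:00, 12:30-15:30, 17:00-19:00.
The first common window of at least 30 minutes is 10:00-12:00, so the earliest start is 10:00.

10:00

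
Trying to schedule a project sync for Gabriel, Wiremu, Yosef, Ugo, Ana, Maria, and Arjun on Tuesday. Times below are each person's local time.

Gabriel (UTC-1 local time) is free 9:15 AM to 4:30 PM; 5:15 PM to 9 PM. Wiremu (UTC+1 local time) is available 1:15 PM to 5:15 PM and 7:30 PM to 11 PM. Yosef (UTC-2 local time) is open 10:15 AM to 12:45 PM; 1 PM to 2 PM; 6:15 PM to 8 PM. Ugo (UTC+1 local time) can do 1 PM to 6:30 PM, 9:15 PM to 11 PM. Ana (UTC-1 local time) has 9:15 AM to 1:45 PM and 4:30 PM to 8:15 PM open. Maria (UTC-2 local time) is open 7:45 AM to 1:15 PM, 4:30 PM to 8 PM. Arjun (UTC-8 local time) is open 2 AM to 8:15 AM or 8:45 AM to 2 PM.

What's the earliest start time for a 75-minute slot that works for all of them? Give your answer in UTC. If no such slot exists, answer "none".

12:15

Gabriel in UTC: 10:15-17:30, 18:15-22:00 (add 1h to convert from UTC-1).
Wiremu in UTC: 12:15-16:15, 18:30-22:00 (subtract 1h to convert from UTC+1).
Yosef in UTC: 12:15-14:45, 15:00-16:00, 20:15-22:00 (add 2h to convert from UTC-2).
Ugo in UTC: 12:00-17:30, 20:15-22:00 (subtract 1h to convert from UTC+1).
Ana in UTC: 10:15-14:45, 17:30-21:15 (add 1h to convert from UTC-1).
Maria in UTC: 09:45-15:15, 18:30-22:00 (add 2h to convert from UTC-2).
Arjun in UTC: 10:00-16:15, 16:45-22:00 (add 8h to convert from UTC-8).
Gabriel ∩ Wiremu: 12:15-16:15, 18:30-22:00.
Gabriel ∩ Wiremu ∩ Yosef: 12:15-14:45, 15:00-16:00, 20:15-22:00.
Gabriel ∩ Wiremu ∩ Yosef ∩ Ugo: 12:15-14:45, 15:00-16:00, 20:15-22:00.
Gabriel ∩ Wiremu ∩ Yosef ∩ Ugo ∩ Ana: 12:15-14:45, 20:15-21:15.
Gabriel ∩ Wiremu ∩ Yosef ∩ Ugo ∩ Ana ∩ Maria: 12:15-14:45, 20:15-21:15.
Gabriel ∩ Wiremu ∩ Yosef ∩ Ugo ∩ Ana ∩ Maria ∩ Arjun: 12:15-14:45, 20:15-21:15.
The first common window of at least 75 minutes is 12:15-14:45, so the earliest start is 12:15.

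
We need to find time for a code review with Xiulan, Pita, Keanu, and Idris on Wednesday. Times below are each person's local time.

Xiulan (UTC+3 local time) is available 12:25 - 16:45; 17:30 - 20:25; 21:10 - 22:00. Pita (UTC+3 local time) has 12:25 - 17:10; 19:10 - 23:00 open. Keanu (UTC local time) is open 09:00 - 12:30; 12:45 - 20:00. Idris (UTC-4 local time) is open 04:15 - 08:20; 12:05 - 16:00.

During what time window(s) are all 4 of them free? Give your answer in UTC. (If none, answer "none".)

09:25-12:20, 16:10-17:25, 18:10-19:00

Xiulan in UTC: 09:25-13:45, 14:30-17:25, 18:10-19:00 (subtract 3h to convert from UTC+3).
Pita in UTC: 09:25-14:10, 16:10-20:00 (subtract 3h to convert from UTC+3).
Keanu in UTC: 09:00-12:30, 12:45-20:00.
Idris in UTC: 08:15-12:20, 16:05-20:00 (add 4h to convert from UTC-4).
Xiulan ∩ Pita: 09:25-13:45, 16:10-17:25, 18:10-19:00.
Xiulan ∩ Pita ∩ Keanu: 09:25-12:30, 12:45-13:45, 16:10-17:25, 18:10-19:00.
Xiulan ∩ Pita ∩ Keanu ∩ Idris: 09:25-12:20, 16:10-17:25, 18:10-19:00.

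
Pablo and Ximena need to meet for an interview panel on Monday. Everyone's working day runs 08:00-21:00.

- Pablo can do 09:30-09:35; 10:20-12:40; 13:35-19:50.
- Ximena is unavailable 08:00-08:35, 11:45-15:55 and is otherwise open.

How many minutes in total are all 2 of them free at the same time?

325

Pablo free: 09:30-09:35, 10:20-12:40, 13:35-19:50.
Ximena free: 08:35-11:45, 15:55-21:00 (invert busy blocks within the working day).
Pablo ∩ Ximena: 09:30-09:35, 10:20-11:45, 15:55-19:50.
Summing the common windows: 5 + 85 + 235 = 325 minutes.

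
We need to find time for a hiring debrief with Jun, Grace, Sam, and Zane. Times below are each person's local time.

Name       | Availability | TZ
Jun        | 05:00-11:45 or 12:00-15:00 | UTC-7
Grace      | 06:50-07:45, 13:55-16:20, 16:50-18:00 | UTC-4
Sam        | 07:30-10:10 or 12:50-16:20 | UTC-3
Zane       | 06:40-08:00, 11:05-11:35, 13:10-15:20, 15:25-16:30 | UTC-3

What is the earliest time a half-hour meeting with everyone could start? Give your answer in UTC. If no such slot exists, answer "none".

Jun in UTC: 12:00-18:45, 19:00-22:00 (add 7h to convert from UTC-7).
Grace in UTC: 10:50-11:45, 17:55-20:20, 20:50-22:00 (add 4h to convert from UTC-4).
Sam in UTC: 10:30-13:10, 15:50-19:20 (add 3h to convert from UTC-3).
Zane in UTC: 09:40-11:00, 14:05-14:35, 16:10-18:20, 18:25-19:30 (add 3h to convert from UTC-3).
Jun ∩ Grace: 17:55-18:45, 19:00-20:20, 20:50-22:00.
Jun ∩ Grace ∩ Sam: 17:55-18:45, 19:00-19:20.
Jun ∩ Grace ∩ Sam ∩ Zane: 17:55-18:20, 18:25-18:45, 19:00-19:20.
Those are the intersection windows.
No common window is at least 30 minutes long.

none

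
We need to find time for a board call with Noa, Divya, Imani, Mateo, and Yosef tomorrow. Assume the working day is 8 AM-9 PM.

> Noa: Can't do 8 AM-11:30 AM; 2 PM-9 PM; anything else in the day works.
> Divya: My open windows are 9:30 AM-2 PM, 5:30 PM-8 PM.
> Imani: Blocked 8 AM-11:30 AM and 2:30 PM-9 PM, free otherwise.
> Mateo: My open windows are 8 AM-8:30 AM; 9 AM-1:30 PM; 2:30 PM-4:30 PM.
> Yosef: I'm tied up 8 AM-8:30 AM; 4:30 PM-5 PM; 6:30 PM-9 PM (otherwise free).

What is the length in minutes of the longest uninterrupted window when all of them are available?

Noa free: 11:30-14:00 (invert busy blocks within the working day).
Divya free: 09:30-14:00, 17:30-20:00.
Imani free: 11:30-14:30 (invert busy blocks within the working day).
Mateo free: 08:00-08:30, 09:00-13:30, 14:30-16:30.
Yosef free: 08:30-16:30, 17:00-18:30 (invert busy blocks within the working day).
Noa ∩ Divya: 11:30-14:00.
Noa ∩ Divya ∩ Imani: 11:30-14:00.
Noa ∩ Divya ∩ Imani ∩ Mateo: 11:30-13:30.
Noa ∩ Divya ∩ Imani ∩ Mateo ∩ Yosef: 11:30-13:30.
Those are the intersection windows.
The longest is 11:30-13:30 at 120 minutes.

120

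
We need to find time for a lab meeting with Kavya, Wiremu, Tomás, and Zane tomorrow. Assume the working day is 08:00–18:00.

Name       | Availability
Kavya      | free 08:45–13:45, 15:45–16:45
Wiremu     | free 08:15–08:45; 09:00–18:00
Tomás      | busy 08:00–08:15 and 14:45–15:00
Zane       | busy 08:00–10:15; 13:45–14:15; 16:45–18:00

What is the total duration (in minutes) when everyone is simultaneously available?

270

Kavya free: 08:45-13:45, 15:45-16:45.
Wiremu free: 08:15-08:45, 09:00-18:00.
Tomás free: 08:15-14:45, 15:00-18:00 (invert busy blocks within the working day).
Zane free: 10:15-13:45, 14:15-16:45 (invert busy blocks within the working day).
Kavya ∩ Wiremu: 09:00-13:45, 15:45-16:45.
Kavya ∩ Wiremu ∩ Tomás: 09:00-13:45, 15:45-16:45.
Kavya ∩ Wiremu ∩ Tomás ∩ Zane: 10:15-13:45, 15:45-16:45.
Those are the intersection windows.
Summing the common windows: 210 + 60 = 270 minutes.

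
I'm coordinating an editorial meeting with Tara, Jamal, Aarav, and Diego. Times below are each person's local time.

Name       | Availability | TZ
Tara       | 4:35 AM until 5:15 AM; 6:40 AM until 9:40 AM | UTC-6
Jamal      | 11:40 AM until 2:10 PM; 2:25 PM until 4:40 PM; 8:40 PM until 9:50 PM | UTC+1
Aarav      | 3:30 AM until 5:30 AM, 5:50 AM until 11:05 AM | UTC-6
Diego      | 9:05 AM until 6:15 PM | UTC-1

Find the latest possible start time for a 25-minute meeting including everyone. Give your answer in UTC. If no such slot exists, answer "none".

Tara in UTC: 10:35-11:15, 12:40-15:40 (add 6h to convert from UTC-6).
Jamal in UTC: 10:40-13:10, 13:25-15:40, 19:40-20:50 (subtract 1h to convert from UTC+1).
Aarav in UTC: 09:30-11:30, 11:50-17:05 (add 6h to convert from UTC-6).
Diego in UTC: 10:05-19:15 (add 1h to convert from UTC-1).
Tara ∩ Jamal: 10:40-11:15, 12:40-13:10, 13:25-15:40.
Tara ∩ Jamal ∩ Aarav: 10:40-11:15, 12:40-13:10, 13:25-15:40.
Tara ∩ Jamal ∩ Aarav ∩ Diego: 10:40-11:15, 12:40-13:10, 13:25-15:40.
The last common window of at least 25 minutes is 13:25-15:40; a 25-minute meeting can start as late as 15:15 and still end by 15:40.

15:15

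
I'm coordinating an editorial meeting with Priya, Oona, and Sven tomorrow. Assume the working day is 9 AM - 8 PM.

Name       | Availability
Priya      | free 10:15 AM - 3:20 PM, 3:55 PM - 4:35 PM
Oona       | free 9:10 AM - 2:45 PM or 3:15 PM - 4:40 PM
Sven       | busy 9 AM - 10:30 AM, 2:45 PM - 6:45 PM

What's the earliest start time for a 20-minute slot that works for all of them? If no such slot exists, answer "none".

10:30

Priya free: 10:15-15:20, 15:55-16:35.
Oona free: 09:10-14:45, 15:15-16:40.
Sven free: 10:30-14:45, 18:45-20:00 (invert busy blocks within the working day).
Priya ∩ Oona: 10:15-14:45, 15:15-15:20, 15:55-16:35.
Priya ∩ Oona ∩ Sven: 10:30-14:45.
The first common window of at least 20 minutes is 10:30-14:45, so the earliest start is 10:30.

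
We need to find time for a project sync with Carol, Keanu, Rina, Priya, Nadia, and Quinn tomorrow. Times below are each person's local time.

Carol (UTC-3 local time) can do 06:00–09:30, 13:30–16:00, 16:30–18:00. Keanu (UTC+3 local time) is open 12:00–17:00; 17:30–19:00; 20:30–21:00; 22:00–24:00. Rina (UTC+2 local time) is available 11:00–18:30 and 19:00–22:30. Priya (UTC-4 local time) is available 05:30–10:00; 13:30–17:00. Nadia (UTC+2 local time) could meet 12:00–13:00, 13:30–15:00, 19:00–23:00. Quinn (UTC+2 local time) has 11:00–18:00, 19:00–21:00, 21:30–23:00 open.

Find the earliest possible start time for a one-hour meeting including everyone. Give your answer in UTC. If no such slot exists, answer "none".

Carol in UTC: 09:00-12:30, 16:30-19:00, 19:30-21:00 (add 3h to convert from UTC-3).
Keanu in UTC: 09:00-14:00, 14:30-16:00, 17:30-18:00, 19:00-21:00 (subtract 3h to convert from UTC+3).
Rina in UTC: 09:00-16:30, 17:00-20:30 (subtract 2h to convert from UTC+2).
Priya in UTC: 09:30-14:00, 17:30-21:00 (add 4h to convert from UTC-4).
Nadia in UTC: 10:00-11:00, 11:30-13:00, 17:00-21:00 (subtract 2h to convert from UTC+2).
Quinn in UTC: 09:00-16:00, 17:00-19:00, 19:30-21:00 (subtract 2h to convert from UTC+2).
Carol ∩ Keanu: 09:00-12:30, 17:30-18:00, 19:30-21:00.
Carol ∩ Keanu ∩ Rina: 09:00-12:30, 17:30-18:00, 19:30-20:30.
Carol ∩ Keanu ∩ Rina ∩ Priya: 09:30-12:30, 17:30-18:00, 19:30-20:30.
Carol ∩ Keanu ∩ Rina ∩ Priya ∩ Nadia: 10:00-11:00, 11:30-12:30, 17:30-18:00, 19:30-20:30.
Carol ∩ Keanu ∩ Rina ∩ Priya ∩ Nadia ∩ Quinn: 10:00-11:00, 11:30-12:30, 17:30-18:00, 19:30-20:30.
So the common availability across everyone is 10:00-11:00, 11:30-12:30, 17:30-18:00, 19:30-20:30.
The first common window of at least 60 minutes is 10:00-11:00, so the earliest start is 10:00.

10:00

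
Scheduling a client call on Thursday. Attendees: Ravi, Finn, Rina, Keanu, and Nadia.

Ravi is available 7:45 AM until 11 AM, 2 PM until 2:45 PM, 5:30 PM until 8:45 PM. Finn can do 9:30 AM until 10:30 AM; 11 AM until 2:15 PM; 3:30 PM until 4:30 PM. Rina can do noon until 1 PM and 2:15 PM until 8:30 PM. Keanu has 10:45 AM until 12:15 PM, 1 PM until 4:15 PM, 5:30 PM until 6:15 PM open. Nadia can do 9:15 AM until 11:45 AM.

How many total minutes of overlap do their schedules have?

0

Ravi ∩ Finn: 09:30-10:30, 14:00-14:15.
Ravi ∩ Finn ∩ Rina: ∅.
Ravi ∩ Finn ∩ Rina ∩ Keanu: ∅.
Ravi ∩ Finn ∩ Rina ∩ Keanu ∩ Nadia: ∅.
There is no time when everyone is free.
There is no common window, so the total is 0 minutes.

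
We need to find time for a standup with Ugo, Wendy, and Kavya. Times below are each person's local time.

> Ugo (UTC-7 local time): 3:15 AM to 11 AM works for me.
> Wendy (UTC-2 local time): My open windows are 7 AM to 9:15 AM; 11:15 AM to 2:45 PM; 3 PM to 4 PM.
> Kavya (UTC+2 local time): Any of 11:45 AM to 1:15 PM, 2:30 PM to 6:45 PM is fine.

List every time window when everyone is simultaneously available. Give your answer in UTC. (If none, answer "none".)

Ugo in UTC: 10:15-18:00 (add 7h to convert from UTC-7).
Wendy in UTC: 09:00-11:15, 13:15-16:45, 17:00-18:00 (add 2h to convert from UTC-2).
Kavya in UTC: 09:45-11:15, 12:30-16:45 (subtract 2h to convert from UTC+2).
Ugo ∩ Wendy: 10:15-11:15, 13:15-16:45, 17:00-18:00.
Ugo ∩ Wendy ∩ Kavya: 10:15-11:15, 13:15-16:45.
So the common availability across everyone is 10:15-11:15, 13:15-16:45.

10:15-11:15, 13:15-16:45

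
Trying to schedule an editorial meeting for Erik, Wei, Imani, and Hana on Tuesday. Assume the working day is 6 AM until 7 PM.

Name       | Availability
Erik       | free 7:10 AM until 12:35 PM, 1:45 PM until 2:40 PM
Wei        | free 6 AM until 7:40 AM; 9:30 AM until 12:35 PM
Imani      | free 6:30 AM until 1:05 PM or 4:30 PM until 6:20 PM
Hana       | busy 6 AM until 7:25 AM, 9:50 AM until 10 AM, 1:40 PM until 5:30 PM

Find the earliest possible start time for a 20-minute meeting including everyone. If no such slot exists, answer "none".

09:30

Erik free: 07:10-12:35, 13:45-14:40.
Wei free: 06:00-07:40, 09:30-12:35.
Imani free: 06:30-13:05, 16:30-18:20.
Hana free: 07:25-09:50, 10:00-13:40, 17:30-19:00 (invert busy blocks within the working day).
Erik ∩ Wei: 07:10-07:40, 09:30-12:35.
Erik ∩ Wei ∩ Imani: 07:10-07:40, 09:30-12:35.
Erik ∩ Wei ∩ Imani ∩ Hana: 07:25-07:40, 09:30-09:50, 10:00-12:35.
The first common window of at least 20 minutes is 09:30-09:50, so the earliest start is 09:30.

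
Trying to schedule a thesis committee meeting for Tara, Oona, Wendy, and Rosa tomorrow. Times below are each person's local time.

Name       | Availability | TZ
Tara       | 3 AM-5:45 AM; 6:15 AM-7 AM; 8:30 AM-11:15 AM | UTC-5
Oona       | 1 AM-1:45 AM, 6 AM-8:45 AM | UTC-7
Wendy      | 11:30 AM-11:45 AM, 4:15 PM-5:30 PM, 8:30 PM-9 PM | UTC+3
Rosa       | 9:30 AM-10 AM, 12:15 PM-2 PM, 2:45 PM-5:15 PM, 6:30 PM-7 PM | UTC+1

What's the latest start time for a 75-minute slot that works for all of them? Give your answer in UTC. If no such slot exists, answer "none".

none

Tara in UTC: 08:00-10:45, 11:15-12:00, 13:30-16:15 (add 5h to convert from UTC-5).
Oona in UTC: 08:00-08:45, 13:00-15:45 (add 7h to convert from UTC-7).
Wendy in UTC: 08:30-08:45, 13:15-14:30, 17:30-18:00 (subtract 3h to convert from UTC+3).
Rosa in UTC: 08:30-09:00, 11:15-13:00, 13:45-16:15, 17:30-18:00 (subtract 1h to convert from UTC+1).
Tara ∩ Oona: 08:00-08:45, 13:30-15:45.
Tara ∩ Oona ∩ Wendy: 08:30-08:45, 13:30-14:30.
Tara ∩ Oona ∩ Wendy ∩ Rosa: 08:30-08:45, 13:45-14:30.
So the common availability across everyone is 08:30-08:45, 13:45-14:30.
No common window is at least 75 minutes long.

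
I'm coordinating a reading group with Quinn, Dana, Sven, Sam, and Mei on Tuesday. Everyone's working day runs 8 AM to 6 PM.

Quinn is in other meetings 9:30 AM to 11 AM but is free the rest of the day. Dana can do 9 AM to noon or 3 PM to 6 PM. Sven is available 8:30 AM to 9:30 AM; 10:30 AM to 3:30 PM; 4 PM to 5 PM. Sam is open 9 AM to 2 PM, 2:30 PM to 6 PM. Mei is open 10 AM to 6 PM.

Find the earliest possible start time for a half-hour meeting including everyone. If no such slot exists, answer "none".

Quinn free: 08:00-09:30, 11:00-18:00 (invert busy blocks within the working day).
Dana free: 09:00-12:00, 15:00-18:00.
Sven free: 08:30-09:30, 10:30-15:30, 16:00-17:00.
Sam free: 09:00-14:00, 14:30-18:00.
Mei free: 10:00-18:00.
Quinn ∩ Dana: 09:00-09:30, 11:00-12:00, 15:00-18:00.
Quinn ∩ Dana ∩ Sven: 09:00-09:30, 11:00-12:00, 15:00-15:30, 16:00-17:00.
Quinn ∩ Dana ∩ Sven ∩ Sam: 09:00-09:30, 11:00-12:00, 15:00-15:30, 16:00-17:00.
Quinn ∩ Dana ∩ Sven ∩ Sam ∩ Mei: 11:00-12:00, 15:00-15:30, 16:00-17:00.
So the common availability across everyone is 11:00-12:00, 15:00-15:30, 16:00-17:00.
The first common window of at least 30 minutes is 11:00-12:00, so the earliest start is 11:00.

11:00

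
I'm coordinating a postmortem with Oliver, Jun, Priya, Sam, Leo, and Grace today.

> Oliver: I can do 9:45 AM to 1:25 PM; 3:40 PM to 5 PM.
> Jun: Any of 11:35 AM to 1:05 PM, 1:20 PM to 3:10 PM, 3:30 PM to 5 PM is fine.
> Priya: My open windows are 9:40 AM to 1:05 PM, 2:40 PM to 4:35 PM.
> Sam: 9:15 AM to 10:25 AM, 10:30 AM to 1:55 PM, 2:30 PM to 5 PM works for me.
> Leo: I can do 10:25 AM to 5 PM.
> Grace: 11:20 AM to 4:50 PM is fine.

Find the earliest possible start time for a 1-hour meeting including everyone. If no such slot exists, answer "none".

Oliver ∩ Jun: 11:35-13:05, 13:20-13:25, 15:40-17:00.
Oliver ∩ Jun ∩ Priya: 11:35-13:05, 15:40-16:35.
Oliver ∩ Jun ∩ Priya ∩ Sam: 11:35-13:05, 15:40-16:35.
Oliver ∩ Jun ∩ Priya ∩ Sam ∩ Leo: 11:35-13:05, 15:40-16:35.
Oliver ∩ Jun ∩ Priya ∩ Sam ∩ Leo ∩ Grace: 11:35-13:05, 15:40-16:35.
So the common availability across everyone is 11:35-13:05, 15:40-16:35.
The first common window of at least 60 minutes is 11:35-13:05, so the earliest start is 11:35.

11:35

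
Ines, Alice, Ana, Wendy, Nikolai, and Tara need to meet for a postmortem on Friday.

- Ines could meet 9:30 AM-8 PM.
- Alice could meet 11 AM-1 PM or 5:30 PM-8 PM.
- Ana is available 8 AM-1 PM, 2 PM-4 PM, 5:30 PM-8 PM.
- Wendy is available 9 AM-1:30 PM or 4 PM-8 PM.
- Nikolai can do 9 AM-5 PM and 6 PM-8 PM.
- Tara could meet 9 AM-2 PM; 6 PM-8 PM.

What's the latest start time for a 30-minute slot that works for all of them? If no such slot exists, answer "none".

Ines ∩ Alice: 11:00-13:00, 17:30-20:00.
Ines ∩ Alice ∩ Ana: 11:00-13:00, 17:30-20:00.
Ines ∩ Alice ∩ Ana ∩ Wendy: 11:00-13:00, 17:30-20:00.
Ines ∩ Alice ∩ Ana ∩ Wendy ∩ Nikolai: 11:00-13:00, 18:00-20:00.
Ines ∩ Alice ∩ Ana ∩ Wendy ∩ Nikolai ∩ Tara: 11:00-13:00, 18:00-20:00.
The last common window of at least 30 minutes is 18:00-20:00; a 30-minute meeting can start as late as 19:30 and still end by 20:00.

19:30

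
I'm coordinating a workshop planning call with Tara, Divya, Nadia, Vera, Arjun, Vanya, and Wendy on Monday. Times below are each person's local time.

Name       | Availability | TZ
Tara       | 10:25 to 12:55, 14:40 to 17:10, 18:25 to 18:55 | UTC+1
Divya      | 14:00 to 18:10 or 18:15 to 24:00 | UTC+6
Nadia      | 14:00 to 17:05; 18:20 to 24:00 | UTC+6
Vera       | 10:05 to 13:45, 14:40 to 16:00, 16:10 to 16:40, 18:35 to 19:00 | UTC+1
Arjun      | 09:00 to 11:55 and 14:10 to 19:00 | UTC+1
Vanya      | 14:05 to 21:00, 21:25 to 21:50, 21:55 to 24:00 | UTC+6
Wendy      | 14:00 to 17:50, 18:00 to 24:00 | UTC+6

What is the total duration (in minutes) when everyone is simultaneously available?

Tara in UTC: 09:25-11:55, 13:40-16:10, 17:25-17:55 (subtract 1h to convert from UTC+1).
Divya in UTC: 08:00-12:10, 12:15-18:00 (subtract 6h to convert from UTC+6).
Nadia in UTC: 08:00-11:05, 12:20-18:00 (subtract 6h to convert from UTC+6).
Vera in UTC: 09:05-12:45, 13:40-15:00, 15:10-15:40, 17:35-18:00 (subtract 1h to convert from UTC+1).
Arjun in UTC: 08:00-10:55, 13:10-18:00 (subtract 1h to convert from UTC+1).
Vanya in UTC: 08:05-15:00, 15:25-15:50, 15:55-18:00 (subtract 6h to convert from UTC+6).
Wendy in UTC: 08:00-11:50, 12:00-18:00 (subtract 6h to convert from UTC+6).
Tara ∩ Divya: 09:25-11:55, 13:40-16:10, 17:25-17:55.
Tara ∩ Divya ∩ Nadia: 09:25-11:05, 13:40-16:10, 17:25-17:55.
Tara ∩ Divya ∩ Nadia ∩ Vera: 09:25-11:05, 13:40-15:00, 15:10-15:40, 17:35-17:55.
Tara ∩ Divya ∩ Nadia ∩ Vera ∩ Arjun: 09:25-10:55, 13:40-15:00, 15:10-15:40, 17:35-17:55.
Tara ∩ Divya ∩ Nadia ∩ Vera ∩ Arjun ∩ Vanya: 09:25-10:55, 13:40-15:00, 15:25-15:40, 17:35-17:55.
Tara ∩ Divya ∩ Nadia ∩ Vera ∩ Arjun ∩ Vanya ∩ Wendy: 09:25-10:55, 13:40-15:00, 15:25-15:40, 17:35-17:55.
Those are the intersection windows.
Summing the common windows: 90 + 80 + 15 + 20 = 205 minutes.

205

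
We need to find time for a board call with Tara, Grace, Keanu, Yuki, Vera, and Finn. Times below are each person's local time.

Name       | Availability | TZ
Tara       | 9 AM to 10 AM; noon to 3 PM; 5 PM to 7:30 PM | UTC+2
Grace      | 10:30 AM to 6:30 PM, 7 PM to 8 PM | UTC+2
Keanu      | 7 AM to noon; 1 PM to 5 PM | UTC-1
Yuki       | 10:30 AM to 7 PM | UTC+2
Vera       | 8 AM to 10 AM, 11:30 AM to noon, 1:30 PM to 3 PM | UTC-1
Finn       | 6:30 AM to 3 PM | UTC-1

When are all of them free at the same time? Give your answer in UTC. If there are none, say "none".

10:00-11:00, 12:30-13:00, 15:00-16:00

Tara in UTC: 07:00-08:00, 10:00-13:00, 15:00-17:30 (subtract 2h to convert from UTC+2).
Grace in UTC: 08:30-16:30, 17:00-18:00 (subtract 2h to convert from UTC+2).
Keanu in UTC: 08:00-13:00, 14:00-18:00 (add 1h to convert from UTC-1).
Yuki in UTC: 08:30-17:00 (subtract 2h to convert from UTC+2).
Vera in UTC: 09:00-11:00, 12:30-13:00, 14:30-16:00 (add 1h to convert from UTC-1).
Finn in UTC: 07:30-16:00 (add 1h to convert from UTC-1).
Tara ∩ Grace: 10:00-13:00, 15:00-16:30, 17:00-17:30.
Tara ∩ Grace ∩ Keanu: 10:00-13:00, 15:00-16:30, 17:00-17:30.
Tara ∩ Grace ∩ Keanu ∩ Yuki: 10:00-13:00, 15:00-16:30.
Tara ∩ Grace ∩ Keanu ∩ Yuki ∩ Vera: 10:00-11:00, 12:30-13:00, 15:00-16:00.
Tara ∩ Grace ∩ Keanu ∩ Yuki ∩ Vera ∩ Finn: 10:00-11:00, 12:30-13:00, 15:00-16:00.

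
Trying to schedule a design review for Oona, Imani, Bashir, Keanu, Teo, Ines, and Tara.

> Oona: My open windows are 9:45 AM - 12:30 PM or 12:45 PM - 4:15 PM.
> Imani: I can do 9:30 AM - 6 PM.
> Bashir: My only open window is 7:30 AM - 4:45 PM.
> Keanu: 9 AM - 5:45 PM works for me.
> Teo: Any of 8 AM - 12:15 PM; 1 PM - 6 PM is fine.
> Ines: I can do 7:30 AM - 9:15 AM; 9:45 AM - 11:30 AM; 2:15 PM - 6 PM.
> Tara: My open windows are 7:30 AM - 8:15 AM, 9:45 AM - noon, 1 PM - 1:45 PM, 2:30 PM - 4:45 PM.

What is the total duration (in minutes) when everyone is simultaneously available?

Oona ∩ Imani: 09:45-12:30, 12:45-16:15.
Oona ∩ Imani ∩ Bashir: 09:45-12:30, 12:45-16:15.
Oona ∩ Imani ∩ Bashir ∩ Keanu: 09:45-12:30, 12:45-16:15.
Oona ∩ Imani ∩ Bashir ∩ Keanu ∩ Teo: 09:45-12:15, 13:00-16:15.
Oona ∩ Imani ∩ Bashir ∩ Keanu ∩ Teo ∩ Ines: 09:45-11:30, 14:15-16:15.
Oona ∩ Imani ∩ Bashir ∩ Keanu ∩ Teo ∩ Ines ∩ Tara: 09:45-11:30, 14:30-16:15.
Those are the intersection windows.
Summing the common windows: 105 + 105 = 210 minutes.

210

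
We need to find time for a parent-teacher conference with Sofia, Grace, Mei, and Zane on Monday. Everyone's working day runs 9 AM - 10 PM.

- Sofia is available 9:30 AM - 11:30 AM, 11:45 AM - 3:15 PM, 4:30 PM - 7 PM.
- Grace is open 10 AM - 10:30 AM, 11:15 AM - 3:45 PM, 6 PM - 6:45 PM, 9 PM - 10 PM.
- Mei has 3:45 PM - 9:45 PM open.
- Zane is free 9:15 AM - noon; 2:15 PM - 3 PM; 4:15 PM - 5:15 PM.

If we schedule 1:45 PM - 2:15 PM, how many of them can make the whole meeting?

2

Sofia and Grace can make the full 13:45-14:15 slot — that's 2.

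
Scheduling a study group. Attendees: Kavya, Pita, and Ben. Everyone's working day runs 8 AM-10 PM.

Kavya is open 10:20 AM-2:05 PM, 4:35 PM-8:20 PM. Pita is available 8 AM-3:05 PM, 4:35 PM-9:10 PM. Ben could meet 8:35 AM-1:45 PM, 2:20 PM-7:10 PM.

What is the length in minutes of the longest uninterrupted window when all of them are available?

Kavya ∩ Pita: 10:20-14:05, 16:35-20:20.
Kavya ∩ Pita ∩ Ben: 10:20-13:45, 16:35-19:10.
The longest is 10:20-13:45 at 205 minutes.

205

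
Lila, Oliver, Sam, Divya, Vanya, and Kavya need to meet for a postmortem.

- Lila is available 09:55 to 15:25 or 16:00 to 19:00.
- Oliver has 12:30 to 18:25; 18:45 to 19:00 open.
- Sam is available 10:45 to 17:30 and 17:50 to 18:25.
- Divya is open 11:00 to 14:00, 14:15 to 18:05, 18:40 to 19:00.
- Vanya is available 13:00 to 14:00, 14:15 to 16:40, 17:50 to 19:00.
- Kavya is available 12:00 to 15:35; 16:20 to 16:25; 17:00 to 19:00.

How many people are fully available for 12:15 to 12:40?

Lila, Sam, Divya, and Kavya can make the full 12:15-12:40 slot — that's 4.

4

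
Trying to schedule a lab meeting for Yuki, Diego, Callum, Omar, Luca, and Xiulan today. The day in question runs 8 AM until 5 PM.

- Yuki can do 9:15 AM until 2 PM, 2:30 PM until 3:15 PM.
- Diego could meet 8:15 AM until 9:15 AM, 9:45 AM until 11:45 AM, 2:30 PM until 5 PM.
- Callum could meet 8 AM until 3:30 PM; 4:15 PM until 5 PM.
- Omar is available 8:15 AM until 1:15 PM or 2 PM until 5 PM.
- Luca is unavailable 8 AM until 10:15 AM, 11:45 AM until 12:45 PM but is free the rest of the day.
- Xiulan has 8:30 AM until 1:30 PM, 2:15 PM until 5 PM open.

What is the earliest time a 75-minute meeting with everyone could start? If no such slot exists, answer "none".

Yuki free: 09:15-14:00, 14:30-15:15.
Diego free: 08:15-09:15, 09:45-11:45, 14:30-17:00.
Callum free: 08:00-15:30, 16:15-17:00.
Omar free: 08:15-13:15, 14:00-17:00.
Luca free: 10:15-11:45, 12:45-17:00 (invert busy blocks within the working day).
Xiulan free: 08:30-13:30, 14:15-17:00.
Yuki ∩ Diego: 09:45-11:45, 14:30-15:15.
Yuki ∩ Diego ∩ Callum: 09:45-11:45, 14:30-15:15.
Yuki ∩ Diego ∩ Callum ∩ Omar: 09:45-11:45, 14:30-15:15.
Yuki ∩ Diego ∩ Callum ∩ Omar ∩ Luca: 10:15-11:45, 14:30-15:15.
Yuki ∩ Diego ∩ Callum ∩ Omar ∩ Luca ∩ Xiulan: 10:15-11:45, 14:30-15:15.
The first common window of at least 75 minutes is 10:15-11:45, so the earliest start is 10:15.

10:15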